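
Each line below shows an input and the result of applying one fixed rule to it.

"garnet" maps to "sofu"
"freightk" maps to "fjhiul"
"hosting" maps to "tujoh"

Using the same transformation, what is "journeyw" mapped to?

In each case the input is transformed by: shift every letter 1 place forward in the alphabet (wrapping around), then delete the first 2 characters.
Starting from "journeyw": after the first operation, "kpvsofzx"; after the second, "vsofzx".

vsofzx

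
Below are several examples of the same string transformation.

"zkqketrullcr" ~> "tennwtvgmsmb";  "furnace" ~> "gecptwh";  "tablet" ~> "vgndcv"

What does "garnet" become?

vgptci

The pattern: shift every letter 2 places forward in the alphabet (wrapping around), then reverse the string.
On "garnet": the first step gives "ictpgv", and the second then gives "vgptci".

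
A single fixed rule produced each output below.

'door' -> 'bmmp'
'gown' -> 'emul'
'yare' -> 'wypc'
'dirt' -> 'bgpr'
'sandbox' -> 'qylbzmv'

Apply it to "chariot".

The pattern: shift every letter 2 places backward in the alphabet (wrapping around).
So "chariot" becomes "afypgmr".

afypgmr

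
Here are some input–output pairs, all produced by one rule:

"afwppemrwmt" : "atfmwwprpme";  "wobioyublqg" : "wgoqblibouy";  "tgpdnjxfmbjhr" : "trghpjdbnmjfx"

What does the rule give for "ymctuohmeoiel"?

The rule is to take characters alternately from the front and the back (1st, last, 2nd, 2nd-last, ...).
"ymctuohmeoiel" → "ylmecitoueomh".

ylmecitoueomh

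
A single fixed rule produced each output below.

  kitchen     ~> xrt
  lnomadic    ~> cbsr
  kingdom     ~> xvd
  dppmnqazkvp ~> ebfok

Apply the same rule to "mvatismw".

kihl

Each output is the input with this applied: keep every other character starting from the second (positions 2nd, 4th, 6th, ...), then shift every letter 11 places backward in the alphabet (wrapping around).
Applying both steps to "mvatismw": "vtsw", then "kihl".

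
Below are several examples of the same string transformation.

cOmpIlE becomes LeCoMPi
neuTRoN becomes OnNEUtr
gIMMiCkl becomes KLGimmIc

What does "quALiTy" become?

Rule — move the last 2 characters to the front (rotate right by 2), then flip the case of every letter.
Working it through for "quALiTy": intermediate "TyquALi", final "tYQUalI".
(Check on "cOmpIlE": → "lEcOmpI" → "LeCoMPi" ✓)

tYQUalI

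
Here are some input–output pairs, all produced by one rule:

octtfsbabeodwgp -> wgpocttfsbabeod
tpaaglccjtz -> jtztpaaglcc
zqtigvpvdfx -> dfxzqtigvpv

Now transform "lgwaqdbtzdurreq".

Rule — move the last 3 characters to the front (rotate right by 3).
So "lgwaqdbtzdurreq" becomes "reqlgwaqdbtzdur".

reqlgwaqdbtzdur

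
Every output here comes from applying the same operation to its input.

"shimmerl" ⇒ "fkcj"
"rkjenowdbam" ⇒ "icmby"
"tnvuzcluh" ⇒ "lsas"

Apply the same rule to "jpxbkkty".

The rule is to shift every letter 2 places backward in the alphabet (wrapping around), then keep every other character starting from the second (positions 2nd, 4th, 6th, ...).
"jpxbkkty" → "hnvziirw" → "nziw".
(Check on "shimmerl": → "qfgkkcpj" → "fkcj" ✓)

nziw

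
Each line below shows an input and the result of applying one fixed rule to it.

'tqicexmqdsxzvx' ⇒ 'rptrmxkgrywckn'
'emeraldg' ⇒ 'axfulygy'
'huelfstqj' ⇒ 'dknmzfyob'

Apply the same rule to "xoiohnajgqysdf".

In each case the input is transformed by: reverse the string, then shift every letter 6 places backward in the alphabet (wrapping around).
For "xoiohnajgqysdf", step one produces "fdsyqgjanhoiox"; step two turns that into "zxmskaduhbicir".

zxmskaduhbicir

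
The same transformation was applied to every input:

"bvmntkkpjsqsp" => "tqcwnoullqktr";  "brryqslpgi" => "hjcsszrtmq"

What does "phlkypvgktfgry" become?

What's happening: move the last 2 characters to the front (rotate right by 2), then shift every letter 1 place forward in the alphabet (wrapping around).
For "phlkypvgktfgry", step one produces "ryphlkypvgktfg"; step two turns that into "szqimlzqwhlugh".

szqimlzqwhlugh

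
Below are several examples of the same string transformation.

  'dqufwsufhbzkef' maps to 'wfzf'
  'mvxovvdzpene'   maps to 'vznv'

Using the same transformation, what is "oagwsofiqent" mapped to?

sina

The rule is to move the first 2 characters to the end (rotate left by 2), then keep one character in every 3, starting at position 3 (positions 3rd, 6th, 9th, ...).
For "oagwsofiqent" the result is "sina".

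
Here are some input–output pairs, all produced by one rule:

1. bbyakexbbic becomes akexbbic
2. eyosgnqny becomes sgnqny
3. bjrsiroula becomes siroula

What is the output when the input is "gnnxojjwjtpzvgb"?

xojjwjtpzvgb

The pattern: delete the first 3 characters.
Applying that to "gnnxojjwjtpzvgb" gives "xojjwjtpzvgb".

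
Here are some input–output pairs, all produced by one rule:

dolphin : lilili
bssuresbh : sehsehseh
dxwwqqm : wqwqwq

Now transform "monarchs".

What's happening: keep one character in every 3, starting at position 3 (positions 3rd, 6th, 9th, ...), then write the whole string 3 times in a row.
Starting from "monarchs": after the first operation, "nc"; after the second, "ncncnc".
(Check on "dolphin": → "li" → "lilili" ✓)

ncncnc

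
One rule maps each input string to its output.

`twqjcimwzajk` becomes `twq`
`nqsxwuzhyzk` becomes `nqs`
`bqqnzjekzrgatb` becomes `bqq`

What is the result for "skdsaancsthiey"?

skd

Rule — keep only the first 3 characters.
"skdsaancsthiey" → "skd".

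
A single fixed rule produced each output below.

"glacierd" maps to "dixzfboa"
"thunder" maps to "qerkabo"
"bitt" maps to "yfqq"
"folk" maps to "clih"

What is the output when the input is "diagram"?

afxdoxj

The pattern: shift every letter 3 places backward in the alphabet (wrapping around).
Doing the same to "diagram": "afxdoxj".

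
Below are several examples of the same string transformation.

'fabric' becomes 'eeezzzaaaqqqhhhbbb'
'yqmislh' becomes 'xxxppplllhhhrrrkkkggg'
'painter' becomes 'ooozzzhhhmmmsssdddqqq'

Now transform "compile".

Looking at the pairs, the operation is to shift every letter 1 place backward in the alphabet (wrapping around), then repeat every character 3 times.
Applying both steps to "compile": "bnlohkd", then "bbbnnnlllooohhhkkkddd".
(Check on "yqmislh": → "xplhrkg" → "xxxppplllhhhrrrkkkggg" ✓)

bbbnnnlllooohhhkkkddd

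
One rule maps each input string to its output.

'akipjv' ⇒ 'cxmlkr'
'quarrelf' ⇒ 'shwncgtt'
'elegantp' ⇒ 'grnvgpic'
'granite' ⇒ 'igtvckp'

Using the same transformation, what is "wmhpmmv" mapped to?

The rule is to shift every letter 2 places forward in the alphabet (wrapping around), then take characters alternately from the front and the back (1st, last, 2nd, 2nd-last, ...).
For "wmhpmmv", step one produces "yojroox"; step two turns that into "yxoojor".
(Check on "quarrelf": → "swcttgnh" → "shwncgtt" ✓)

yxoojor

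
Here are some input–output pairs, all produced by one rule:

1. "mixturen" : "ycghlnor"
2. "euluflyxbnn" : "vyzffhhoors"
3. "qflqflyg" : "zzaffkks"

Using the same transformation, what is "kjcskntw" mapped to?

wdeehmnq

In each case the input is transformed by: sort the characters into alphabetical order, then shift every letter 6 places backward in the alphabet (wrapping around).
For "kjcskntw", step one produces "cjkknstw"; step two turns that into "wdeehmnq".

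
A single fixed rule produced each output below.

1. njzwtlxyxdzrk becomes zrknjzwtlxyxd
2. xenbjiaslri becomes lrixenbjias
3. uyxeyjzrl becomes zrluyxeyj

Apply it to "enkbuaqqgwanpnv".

pnvenkbuaqqgwan

The pattern: move the last 3 characters to the front (rotate right by 3).
On "enkbuaqqgwanpnv" that produces "pnvenkbuaqqgwan".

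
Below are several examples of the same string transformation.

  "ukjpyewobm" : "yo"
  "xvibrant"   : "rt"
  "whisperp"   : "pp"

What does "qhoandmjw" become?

nj

Each output is the input with this applied: keep one character in every 3, starting at position 2 (positions 2nd, 5th, 8th, ...), then delete the first character.
For "qhoandmjw", step one produces "hnj"; step two turns that into "nj".
(Check on "xvibrant": → "vrt" → "rt" ✓)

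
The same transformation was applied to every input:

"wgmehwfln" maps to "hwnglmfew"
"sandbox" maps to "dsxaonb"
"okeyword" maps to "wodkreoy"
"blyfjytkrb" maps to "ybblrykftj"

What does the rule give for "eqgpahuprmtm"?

Each output is the input with this applied: take characters alternately from the front and the back (1st, last, 2nd, 2nd-last, ...), then move the last character to the front.
Working it through for "eqgpahuprmtm": intermediate "emqtgmpraphu", final "uemqtgmpraph".
(Check on "blyfjytkrb": → "bblrykftjy" → "ybblrykftj" ✓)

uemqtgmpraph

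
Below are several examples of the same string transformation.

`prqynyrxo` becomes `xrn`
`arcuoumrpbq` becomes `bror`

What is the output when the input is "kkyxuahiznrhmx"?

mkuir

The transformation: move the last 2 characters to the front (rotate right by 2), then keep one character in every 3, starting at position 1 (positions 1st, 4th, 7th, ...).
Applying both steps to "kkyxuahiznrhmx": "mxkkyxuahiznrh", then "mkuir".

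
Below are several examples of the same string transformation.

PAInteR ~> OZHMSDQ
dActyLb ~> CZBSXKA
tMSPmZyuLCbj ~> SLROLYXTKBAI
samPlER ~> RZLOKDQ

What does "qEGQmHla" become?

Rule — shift every letter 1 place backward in the alphabet (wrapping around), then convert every letter to uppercase.
"qEGQmHla" → "PDFPLGKZ".
(Check on "tMSPmZyuLCbj": → "sLROlYxtKBai" → "SLROLYXTKBAI" ✓)

PDFPLGKZ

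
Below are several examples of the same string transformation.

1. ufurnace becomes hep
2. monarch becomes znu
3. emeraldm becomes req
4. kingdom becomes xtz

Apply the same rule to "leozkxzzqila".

In each case the input is transformed by: keep one character in every 3, starting at position 1 (positions 1st, 4th, 7th, ...), then shift every letter 13 places forward in the alphabet (wrapping around) — i.e. ROT13.
On "leozkxzzqila" that produces "ymmv".

ymmv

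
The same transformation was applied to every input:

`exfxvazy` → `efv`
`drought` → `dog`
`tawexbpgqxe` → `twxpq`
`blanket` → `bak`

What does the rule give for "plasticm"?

Each output is the input with this applied: keep every other character starting from the first (positions 1st, 3rd, 5th, ...), then delete the last character.
"plasticm" → "patc" → "pat".
(Check on "exfxvazy": → "efvz" → "efv" ✓)

pat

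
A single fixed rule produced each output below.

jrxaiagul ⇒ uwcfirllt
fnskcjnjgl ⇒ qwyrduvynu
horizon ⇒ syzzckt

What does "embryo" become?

pzxjmc

Each output is the input with this applied: shift every letter 11 places forward in the alphabet (wrapping around), then take characters alternately from the front and the back (1st, last, 2nd, 2nd-last, ...).
Working it through for "embryo": intermediate "pxmcjz", final "pzxjmc".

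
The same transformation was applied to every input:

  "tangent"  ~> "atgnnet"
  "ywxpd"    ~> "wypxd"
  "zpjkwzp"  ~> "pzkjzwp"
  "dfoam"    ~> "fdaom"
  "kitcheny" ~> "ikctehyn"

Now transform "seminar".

The transformation: swap each adjacent pair of characters (1↔2, 3↔4, ...).
On "seminar" that produces "esimanr".

esimanr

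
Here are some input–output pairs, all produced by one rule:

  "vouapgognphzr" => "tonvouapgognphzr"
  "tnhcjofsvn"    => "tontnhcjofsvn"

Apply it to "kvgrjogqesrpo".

tonkvgrjogqesrpo

In each case the input is transformed by: prepend "ton".
So "kvgrjogqesrpo" becomes "tonkvgrjogqesrpo".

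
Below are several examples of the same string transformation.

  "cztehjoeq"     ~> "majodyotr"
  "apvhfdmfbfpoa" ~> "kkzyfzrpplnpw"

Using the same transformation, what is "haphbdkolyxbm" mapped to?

rwklzhrilvnyu

The transformation: take characters alternately from the front and the back (1st, last, 2nd, 2nd-last, ...), then shift every letter 10 places forward in the alphabet (wrapping around).
On "haphbdkolyxbm": the first step gives "hmabpxhybldok", and the second then gives "rwklzhrilvnyu".
(Check on "cztehjoeq": → "cqzetoejh" → "majodyotr" ✓)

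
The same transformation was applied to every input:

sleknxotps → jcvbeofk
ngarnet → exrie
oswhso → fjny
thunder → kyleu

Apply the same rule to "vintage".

The transformation: shift every letter 9 places backward in the alphabet (wrapping around), then delete the last 2 characters.
On "vintage": the first step gives "mzekrxv", and the second then gives "mzekr".

mzekr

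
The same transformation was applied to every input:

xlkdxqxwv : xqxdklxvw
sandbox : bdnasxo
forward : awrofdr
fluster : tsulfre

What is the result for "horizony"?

ozirohyn

The rule is to reverse the string, then move the first 2 characters to the end (rotate left by 2).
For "horizony" the result is "ozirohyn".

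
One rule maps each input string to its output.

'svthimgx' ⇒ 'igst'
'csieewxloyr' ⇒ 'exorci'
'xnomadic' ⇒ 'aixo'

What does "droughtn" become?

In each case the input is transformed by: keep every other character starting from the first (positions 1st, 3rd, 5th, ...), then move the first 2 characters to the end (rotate left by 2).
Applying both steps to "droughtn": "dogt", then "gtdo".

gtdo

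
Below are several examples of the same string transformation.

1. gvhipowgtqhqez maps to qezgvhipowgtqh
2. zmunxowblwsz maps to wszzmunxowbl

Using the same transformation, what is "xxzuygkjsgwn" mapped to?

gwnxxzuygkjs

In each case the input is transformed by: move the last 3 characters to the front (rotate right by 3).
On "xxzuygkjsgwn" that produces "gwnxxzuygkjs".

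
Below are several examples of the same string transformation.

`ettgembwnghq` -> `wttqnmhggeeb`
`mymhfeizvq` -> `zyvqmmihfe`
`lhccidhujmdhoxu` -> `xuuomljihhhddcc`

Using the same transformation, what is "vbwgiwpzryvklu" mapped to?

The rule is to sort the characters into reverse alphabetical order.
Doing the same to "vbwgiwpzryvklu": "zywwvvurplkigb".

zywwvvurplkigb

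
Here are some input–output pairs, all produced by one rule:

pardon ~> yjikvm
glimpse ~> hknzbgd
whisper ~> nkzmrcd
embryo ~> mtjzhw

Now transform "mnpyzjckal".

The pattern: shift every letter 5 places backward in the alphabet (wrapping around), then move the first 3 characters to the end (rotate left by 3).
For "mnpyzjckal", step one produces "hiktuexfvg"; step two turns that into "tuexfvghik".

tuexfvghik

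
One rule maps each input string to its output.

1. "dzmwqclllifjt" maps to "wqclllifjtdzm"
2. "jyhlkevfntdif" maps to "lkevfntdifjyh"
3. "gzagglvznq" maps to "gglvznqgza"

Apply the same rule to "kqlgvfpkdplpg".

gvfpkdplpgkql

The rule is to move the first 3 characters to the end (rotate left by 3).
So "kqlgvfpkdplpg" becomes "gvfpkdplpgkql".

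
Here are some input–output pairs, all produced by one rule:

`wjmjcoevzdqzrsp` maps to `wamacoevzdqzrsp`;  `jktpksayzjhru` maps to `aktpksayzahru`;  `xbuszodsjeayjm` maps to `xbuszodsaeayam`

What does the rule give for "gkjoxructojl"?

What's happening: replace every "j" with "a".
On "gkjoxructojl" that produces "gkaoxructoal".

gkaoxructoal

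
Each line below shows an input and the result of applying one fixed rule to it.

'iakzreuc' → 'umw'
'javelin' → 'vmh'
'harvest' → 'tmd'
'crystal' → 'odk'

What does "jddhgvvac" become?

The transformation: shift every letter 12 places forward in the alphabet (wrapping around), then keep only the first 3 characters.
On "jddhgvvac": the first step gives "vpptshhmo", and the second then gives "vpp".

vpp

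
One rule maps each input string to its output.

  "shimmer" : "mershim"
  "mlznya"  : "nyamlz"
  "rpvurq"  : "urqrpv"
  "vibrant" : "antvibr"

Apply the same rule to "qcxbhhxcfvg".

The transformation: move the last 3 characters to the front (rotate right by 3).
So "qcxbhhxcfvg" becomes "fvgqcxbhhxc".

fvgqcxbhhxc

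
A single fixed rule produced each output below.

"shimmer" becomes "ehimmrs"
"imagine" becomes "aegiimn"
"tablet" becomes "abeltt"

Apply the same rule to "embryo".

The pattern: sort the characters into alphabetical order.
Doing the same to "embryo": "bemory".

bemory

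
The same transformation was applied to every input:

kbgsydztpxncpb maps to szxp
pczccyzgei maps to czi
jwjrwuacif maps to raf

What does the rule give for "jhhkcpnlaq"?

knq

The pattern: delete the first 3 characters, then keep one character in every 3, starting at position 1 (positions 1st, 4th, 7th, ...).
On "jhhkcpnlaq": the first step gives "kcpnlaq", and the second then gives "knq".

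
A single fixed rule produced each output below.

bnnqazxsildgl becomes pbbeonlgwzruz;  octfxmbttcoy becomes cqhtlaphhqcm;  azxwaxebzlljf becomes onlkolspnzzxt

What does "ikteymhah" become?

wyhsmavov

Rule — shift every letter 12 places backward in the alphabet (wrapping around).
So "ikteymhah" becomes "wyhsmavov".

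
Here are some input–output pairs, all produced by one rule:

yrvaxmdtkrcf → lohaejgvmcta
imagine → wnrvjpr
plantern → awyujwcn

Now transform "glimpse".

The transformation: move the last 2 characters to the front (rotate right by 2), then shift every letter 9 places forward in the alphabet (wrapping around).
On "glimpse": the first step gives "seglimp", and the second then gives "bnpurvy".
(Check on "imagine": → "neimagi" → "wnrvjpr" ✓)

bnpurvy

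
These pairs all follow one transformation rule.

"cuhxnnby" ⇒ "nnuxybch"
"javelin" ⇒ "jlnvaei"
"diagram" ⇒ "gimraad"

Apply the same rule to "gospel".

opsegl

Rule — sort the characters into alphabetical order, then move the first 3 characters to the end (rotate left by 3).
For "gospel", step one produces "eglops"; step two turns that into "opsegl".
(Check on "diagram": → "aadgimr" → "gimraad" ✓)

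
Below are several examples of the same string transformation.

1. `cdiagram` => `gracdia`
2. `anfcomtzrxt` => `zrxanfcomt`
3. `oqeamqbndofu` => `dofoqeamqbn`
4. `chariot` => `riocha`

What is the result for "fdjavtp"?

The transformation: delete the last character, then move the last 3 characters to the front (rotate right by 3).
Doing the same to "fdjavtp": "avtfdj".
(Check on "chariot": → "chario" → "riocha" ✓)

avtfdj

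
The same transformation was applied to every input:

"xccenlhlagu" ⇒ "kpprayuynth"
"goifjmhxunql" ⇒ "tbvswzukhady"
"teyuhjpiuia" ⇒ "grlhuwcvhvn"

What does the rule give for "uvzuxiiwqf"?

Rule — shift every letter 13 places forward in the alphabet (wrapping around) — i.e. ROT13.
On "uvzuxiiwqf" that produces "himhkvvjds".

himhkvvjds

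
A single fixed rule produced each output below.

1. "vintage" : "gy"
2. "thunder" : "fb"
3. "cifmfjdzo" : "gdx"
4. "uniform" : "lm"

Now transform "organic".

pl

The pattern: shift every letter 2 places backward in the alphabet (wrapping around), then keep one character in every 3, starting at position 2 (positions 2nd, 5th, 8th, ...).
Applying both steps to "organic": "mpeylga", then "pl".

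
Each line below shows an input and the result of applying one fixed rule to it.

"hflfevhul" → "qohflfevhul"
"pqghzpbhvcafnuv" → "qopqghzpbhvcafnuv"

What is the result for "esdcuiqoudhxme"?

The pattern: prepend "qo".
For "esdcuiqoudhxme" the result is "qoesdcuiqoudhxme".

qoesdcuiqoudhxme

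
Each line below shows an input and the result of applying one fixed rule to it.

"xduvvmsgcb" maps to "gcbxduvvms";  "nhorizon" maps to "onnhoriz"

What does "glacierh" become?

rhglacie

The rule is to swap the front and back halves of the string, then move the first 2 characters to the end (rotate left by 2).
Starting from "glacierh": after the first operation, "ierhglac"; after the second, "rhglacie".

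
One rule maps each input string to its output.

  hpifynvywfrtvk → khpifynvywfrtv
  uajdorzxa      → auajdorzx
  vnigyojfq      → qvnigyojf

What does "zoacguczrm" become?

Rule — move the last character to the front.
On "zoacguczrm" that produces "mzoacguczr".

mzoacguczr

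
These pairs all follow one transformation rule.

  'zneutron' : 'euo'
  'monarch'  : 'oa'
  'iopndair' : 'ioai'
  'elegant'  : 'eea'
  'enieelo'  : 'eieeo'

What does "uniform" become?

uio

The rule is to keep only the vowels.
So "uniform" becomes "uio".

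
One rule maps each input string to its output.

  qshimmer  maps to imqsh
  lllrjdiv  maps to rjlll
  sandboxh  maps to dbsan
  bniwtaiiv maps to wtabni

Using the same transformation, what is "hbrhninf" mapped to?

hnhbr

What's happening: delete the last 3 characters, then move the first 3 characters to the end (rotate left by 3).
"hbrhninf" → "hbrhn" → "hnhbr".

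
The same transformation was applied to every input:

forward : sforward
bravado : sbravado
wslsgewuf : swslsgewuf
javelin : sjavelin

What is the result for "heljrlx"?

Rule — prepend "s".
On "heljrlx" that produces "sheljrlx".

sheljrlx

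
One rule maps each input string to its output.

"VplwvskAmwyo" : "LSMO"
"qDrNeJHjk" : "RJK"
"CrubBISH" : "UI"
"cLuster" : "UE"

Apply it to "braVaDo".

What's happening: keep one character in every 3, starting at position 3 (positions 3rd, 6th, 9th, ...), then convert every letter to uppercase.
For "braVaDo", step one produces "aD"; step two turns that into "AD".

AD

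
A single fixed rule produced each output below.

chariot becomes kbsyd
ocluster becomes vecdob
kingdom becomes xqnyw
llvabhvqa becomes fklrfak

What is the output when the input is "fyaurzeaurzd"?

Rule — shift every letter 10 places forward in the alphabet (wrapping around), then delete the first 2 characters.
Applying that to "fyaurzeaurzd" gives "kebjokebjn".

kebjokebjn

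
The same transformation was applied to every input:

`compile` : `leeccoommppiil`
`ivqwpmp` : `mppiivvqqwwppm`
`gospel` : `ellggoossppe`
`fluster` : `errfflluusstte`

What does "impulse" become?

Rule — double every character, then move the last 3 characters to the front (rotate right by 3).
So "impulse" becomes "seeiimmppuulls".

seeiimmppuulls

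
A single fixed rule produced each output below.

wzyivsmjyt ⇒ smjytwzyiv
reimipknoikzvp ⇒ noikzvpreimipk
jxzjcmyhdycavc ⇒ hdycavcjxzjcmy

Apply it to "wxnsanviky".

nvikywxnsa

In each case the input is transformed by: swap the front and back halves of the string.
"wxnsanviky" → "nvikywxnsa".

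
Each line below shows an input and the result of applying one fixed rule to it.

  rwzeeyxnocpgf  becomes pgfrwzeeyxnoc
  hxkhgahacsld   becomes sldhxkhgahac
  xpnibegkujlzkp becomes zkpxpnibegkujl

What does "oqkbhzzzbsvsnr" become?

snroqkbhzzzbsv

The pattern: move the last 3 characters to the front (rotate right by 3).
On "oqkbhzzzbsvsnr" that produces "snroqkbhzzzbsv".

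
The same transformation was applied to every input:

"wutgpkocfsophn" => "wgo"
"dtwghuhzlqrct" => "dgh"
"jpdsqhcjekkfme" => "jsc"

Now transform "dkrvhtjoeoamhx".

The transformation: keep one character in every 3, starting at position 1 (positions 1st, 4th, 7th, ...), then keep only the first 3 characters.
On "dkrvhtjoeoamhx": the first step gives "dvjoh", and the second then gives "dvj".

dvj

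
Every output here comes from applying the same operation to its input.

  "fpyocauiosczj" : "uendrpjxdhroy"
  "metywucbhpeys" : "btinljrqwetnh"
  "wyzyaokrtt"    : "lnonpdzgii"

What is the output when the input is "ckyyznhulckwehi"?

The transformation: shift every letter 11 places backward in the alphabet (wrapping around).
Applying that to "ckyyznhulckwehi" gives "rznnocwjarzltwx".

rznnocwjarzltwx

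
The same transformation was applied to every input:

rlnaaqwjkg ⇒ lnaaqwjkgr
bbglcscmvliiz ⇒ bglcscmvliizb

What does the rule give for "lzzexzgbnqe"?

The transformation: move the first character to the end.
On "lzzexzgbnqe" that produces "zzexzgbnqel".

zzexzgbnqel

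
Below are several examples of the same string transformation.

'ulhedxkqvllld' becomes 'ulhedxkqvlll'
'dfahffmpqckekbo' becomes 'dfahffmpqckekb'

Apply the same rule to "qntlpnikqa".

qntlpnikq

In each case the input is transformed by: delete the last character.
Applying that to "qntlpnikqa" gives "qntlpnikq".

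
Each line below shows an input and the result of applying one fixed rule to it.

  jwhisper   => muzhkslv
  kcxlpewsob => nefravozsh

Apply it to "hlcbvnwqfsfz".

The rule is to shift every letter 3 places forward in the alphabet (wrapping around), then take characters alternately from the front and the back (1st, last, 2nd, 2nd-last, ...).
Starting from "hlcbvnwqfsfz": after the first operation, "kofeyqztivic"; after the second, "kcoifveiytqz".
(Check on "kcxlpewsob": → "nfaoshzvre" → "nefravozsh" ✓)

kcoifveiytqz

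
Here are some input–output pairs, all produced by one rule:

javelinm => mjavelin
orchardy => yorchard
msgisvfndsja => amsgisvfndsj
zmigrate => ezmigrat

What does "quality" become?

Rule — move the last character to the front.
For "quality" the result is "yqualit".

yqualit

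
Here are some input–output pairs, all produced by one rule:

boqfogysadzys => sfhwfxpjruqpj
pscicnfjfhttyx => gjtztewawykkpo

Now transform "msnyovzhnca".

Each output is the input with this applied: shift every letter 9 places backward in the alphabet (wrapping around).
For "msnyovzhnca" the result is "djepfmqyetr".

djepfmqyetr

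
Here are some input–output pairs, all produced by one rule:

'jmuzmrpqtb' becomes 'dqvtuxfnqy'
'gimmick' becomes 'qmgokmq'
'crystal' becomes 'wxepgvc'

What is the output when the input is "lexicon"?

Rule — shift every letter 4 places forward in the alphabet (wrapping around), then move the first 3 characters to the end (rotate left by 3).
Starting from "lexicon": after the first operation, "pibmgsr"; after the second, "mgsrpib".

mgsrpib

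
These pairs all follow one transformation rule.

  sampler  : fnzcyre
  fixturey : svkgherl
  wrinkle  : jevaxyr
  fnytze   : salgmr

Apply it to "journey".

wbhearl

Rule — shift every letter 13 places forward in the alphabet (wrapping around) — i.e. ROT13.
Doing the same to "journey": "wbhearl".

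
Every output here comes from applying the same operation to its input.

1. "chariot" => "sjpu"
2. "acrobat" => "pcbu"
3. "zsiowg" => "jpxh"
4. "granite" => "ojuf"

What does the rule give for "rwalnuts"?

In each case the input is transformed by: shift every letter 1 place forward in the alphabet (wrapping around), then keep only the last 4 characters.
Starting from "rwalnuts": after the first operation, "sxbmovut"; after the second, "ovut".

ovut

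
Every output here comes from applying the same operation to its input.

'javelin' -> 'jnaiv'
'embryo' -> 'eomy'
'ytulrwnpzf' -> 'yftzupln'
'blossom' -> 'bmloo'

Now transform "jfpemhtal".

jlfapte

Each output is the input with this applied: take characters alternately from the front and the back (1st, last, 2nd, 2nd-last, ...), then delete the last 2 characters.
Applying both steps to "jfpemhtal": "jlfaptehm", then "jlfapte".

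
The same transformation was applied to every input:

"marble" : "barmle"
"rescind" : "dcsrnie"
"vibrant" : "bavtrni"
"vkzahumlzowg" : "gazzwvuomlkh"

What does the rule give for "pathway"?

Rule — sort the characters into reverse alphabetical order, then move the last 2 characters to the front (rotate right by 2).
"pathway" → "aaywtph".
(Check on "rescind": → "srniedc" → "dcsrnie" ✓)

aaywtph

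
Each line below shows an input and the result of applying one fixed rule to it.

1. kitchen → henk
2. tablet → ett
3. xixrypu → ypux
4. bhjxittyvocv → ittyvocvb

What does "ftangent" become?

Looking at the pairs, the operation is to move the first character to the end, then delete the first 3 characters.
Working it through for "ftangent": intermediate "tangentf", final "gentf".

gentf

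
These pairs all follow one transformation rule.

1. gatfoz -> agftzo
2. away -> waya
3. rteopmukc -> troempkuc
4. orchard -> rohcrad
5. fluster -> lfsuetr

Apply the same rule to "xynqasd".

Looking at the pairs, the operation is to swap each adjacent pair of characters (1↔2, 3↔4, ...).
For "xynqasd" the result is "yxqnsad".

yxqnsad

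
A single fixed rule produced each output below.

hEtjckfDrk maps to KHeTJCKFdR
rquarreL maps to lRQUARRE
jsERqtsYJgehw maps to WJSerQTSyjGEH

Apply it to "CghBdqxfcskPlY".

ycGHbDQXFCSKpL

Each output is the input with this applied: move the last character to the front, then flip the case of every letter.
"CghBdqxfcskPlY" → "YCghBdqxfcskPl" → "ycGHbDQXFCSKpL".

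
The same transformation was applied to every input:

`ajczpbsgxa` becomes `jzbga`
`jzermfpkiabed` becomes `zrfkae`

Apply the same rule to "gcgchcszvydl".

The transformation: keep every other character starting from the second (positions 2nd, 4th, 6th, ...).
On "gcgchcszvydl" that produces "ccczyl".

ccczyl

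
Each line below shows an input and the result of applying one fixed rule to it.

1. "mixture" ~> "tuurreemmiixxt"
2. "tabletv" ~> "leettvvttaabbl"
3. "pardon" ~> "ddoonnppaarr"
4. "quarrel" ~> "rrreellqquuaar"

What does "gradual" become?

The transformation: double every character, then swap the front and back halves of the string.
On "gradual": the first step gives "ggrraadduuaall", and the second then gives "duuaallggrraad".
(Check on "tabletv": → "ttaabblleettvv" → "leettvvttaabbl" ✓)

duuaallggrraad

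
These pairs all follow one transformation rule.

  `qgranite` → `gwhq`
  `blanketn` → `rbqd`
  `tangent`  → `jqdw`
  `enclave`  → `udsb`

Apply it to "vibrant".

In each case the input is transformed by: shift every letter 10 places backward in the alphabet (wrapping around), then keep only the first 4 characters.
Applying both steps to "vibrant": "lyrhqdj", then "lyrh".

lyrh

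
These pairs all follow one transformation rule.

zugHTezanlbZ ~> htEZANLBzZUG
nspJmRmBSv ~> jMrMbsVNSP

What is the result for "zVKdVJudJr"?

DvjUDjRZvk

In each case the input is transformed by: move the first 3 characters to the end (rotate left by 3), then flip the case of every letter.
On "zVKdVJudJr": the first step gives "dVJudJrzVK", and the second then gives "DvjUDjRZvk".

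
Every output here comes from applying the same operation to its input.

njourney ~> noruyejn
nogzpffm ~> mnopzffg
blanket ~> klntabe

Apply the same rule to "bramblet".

elmrtabb

The rule is to sort the characters into alphabetical order, then move the first 3 characters to the end (rotate left by 3).
Starting from "bramblet": after the first operation, "abbelmrt"; after the second, "elmrtabb".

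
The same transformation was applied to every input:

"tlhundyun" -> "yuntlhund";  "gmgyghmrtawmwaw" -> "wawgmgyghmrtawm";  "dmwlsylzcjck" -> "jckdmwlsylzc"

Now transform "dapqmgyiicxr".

Looking at the pairs, the operation is to move the last 3 characters to the front (rotate right by 3).
For "dapqmgyiicxr" the result is "cxrdapqmgyii".

cxrdapqmgyii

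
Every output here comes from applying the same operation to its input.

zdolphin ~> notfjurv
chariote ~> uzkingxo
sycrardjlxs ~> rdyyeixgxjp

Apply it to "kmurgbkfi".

In each case the input is transformed by: shift every letter 6 places forward in the alphabet (wrapping around), then move the last 3 characters to the front (rotate right by 3).
On "kmurgbkfi": the first step gives "qsaxmhqlo", and the second then gives "qloqsaxmh".

qloqsaxmh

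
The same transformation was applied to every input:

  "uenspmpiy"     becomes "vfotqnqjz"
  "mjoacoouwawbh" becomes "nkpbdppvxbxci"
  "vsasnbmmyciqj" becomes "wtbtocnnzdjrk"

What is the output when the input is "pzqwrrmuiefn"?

qarxssnvjfgo

Rule — shift every letter 1 place forward in the alphabet (wrapping around).
For "pzqwrrmuiefn" the result is "qarxssnvjfgo".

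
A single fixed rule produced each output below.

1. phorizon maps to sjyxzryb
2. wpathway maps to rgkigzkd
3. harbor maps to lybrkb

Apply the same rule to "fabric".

The pattern: shift every letter 10 places forward in the alphabet (wrapping around), then swap the front and back halves of the string.
Starting from "fabric": after the first operation, "pklbsm"; after the second, "bsmpkl".

bsmpkl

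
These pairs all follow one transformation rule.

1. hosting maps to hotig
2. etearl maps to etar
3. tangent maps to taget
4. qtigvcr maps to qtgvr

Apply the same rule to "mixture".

The rule is to double every character, then keep one character in every 3, starting at position 1 (positions 1st, 4th, 7th, ...).
On "mixture": the first step gives "mmiixxttuurree", and the second then gives "mitue".
(Check on "tangent": → "ttaannggeenntt" → "taget" ✓)

mitue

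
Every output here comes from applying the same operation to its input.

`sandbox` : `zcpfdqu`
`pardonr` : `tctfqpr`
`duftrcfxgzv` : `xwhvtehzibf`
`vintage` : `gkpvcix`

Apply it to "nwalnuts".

uycnpwvp

Looking at the pairs, the operation is to swap the first and last characters, then shift every letter 2 places forward in the alphabet (wrapping around).
Applying both steps to "nwalnuts": "swalnutn", then "uycnpwvp".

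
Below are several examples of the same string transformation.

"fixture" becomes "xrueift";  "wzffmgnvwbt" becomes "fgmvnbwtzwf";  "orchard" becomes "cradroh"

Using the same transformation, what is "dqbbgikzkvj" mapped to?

In each case the input is transformed by: swap each adjacent pair of characters (1↔2, 3↔4, ...), then move the first 3 characters to the end (rotate left by 3).
Starting from "dqbbgikzkvj": after the first operation, "qdbbigzkvkj"; after the second, "bigzkvkjqdb".
(Check on "orchard": → "rohcrad" → "cradroh" ✓)

bigzkvkjqdb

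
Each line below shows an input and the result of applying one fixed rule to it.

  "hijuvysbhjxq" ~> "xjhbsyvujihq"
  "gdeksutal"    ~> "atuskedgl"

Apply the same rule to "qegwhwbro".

rbwhwgeqo

The transformation: move the last character to the front, then reverse the string.
For "qegwhwbro", step one produces "oqegwhwbr"; step two turns that into "rbwhwgeqo".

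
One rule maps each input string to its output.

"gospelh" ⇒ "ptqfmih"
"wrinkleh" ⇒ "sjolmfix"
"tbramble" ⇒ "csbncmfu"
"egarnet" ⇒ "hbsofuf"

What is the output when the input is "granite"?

The pattern: shift every letter 1 place forward in the alphabet (wrapping around), then move the first character to the end.
Working it through for "granite": intermediate "hsbojuf", final "sbojufh".

sbojufh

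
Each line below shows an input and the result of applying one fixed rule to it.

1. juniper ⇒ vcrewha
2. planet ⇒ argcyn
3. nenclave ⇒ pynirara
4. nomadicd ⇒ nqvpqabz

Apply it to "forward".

What's happening: move the first 3 characters to the end (rotate left by 3), then shift every letter 13 places forward in the alphabet (wrapping around) — i.e. ROT13.
Working it through for "forward": intermediate "wardfor", final "jneqsbe".

jneqsbe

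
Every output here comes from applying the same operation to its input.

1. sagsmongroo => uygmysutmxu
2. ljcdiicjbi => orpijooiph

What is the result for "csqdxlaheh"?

niywjdrgnk

Each output is the input with this applied: move the last character to the front, then shift every letter 6 places forward in the alphabet (wrapping around).
Applying both steps to "csqdxlaheh": "hcsqdxlahe", then "niywjdrgnk".
(Check on "ljcdiicjbi": → "iljcdiicjb" → "orpijooiph" ✓)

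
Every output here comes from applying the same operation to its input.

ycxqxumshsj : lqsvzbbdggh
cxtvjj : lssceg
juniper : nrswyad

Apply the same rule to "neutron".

nwwxacd

Looking at the pairs, the operation is to sort the characters into alphabetical order, then shift every letter 9 places forward in the alphabet (wrapping around).
On "neutron": the first step gives "ennortu", and the second then gives "nwwxacd".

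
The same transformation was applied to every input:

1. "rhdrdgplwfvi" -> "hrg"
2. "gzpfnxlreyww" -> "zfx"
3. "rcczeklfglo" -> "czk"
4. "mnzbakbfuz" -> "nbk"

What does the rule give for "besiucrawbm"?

The rule is to keep every other character starting from the second (positions 2nd, 4th, 6th, ...), then keep only the first 3 characters.
On "besiucrawbm": the first step gives "eicab", and the second then gives "eic".
(Check on "rhdrdgplwfvi": → "hrglfi" → "hrg" ✓)

eic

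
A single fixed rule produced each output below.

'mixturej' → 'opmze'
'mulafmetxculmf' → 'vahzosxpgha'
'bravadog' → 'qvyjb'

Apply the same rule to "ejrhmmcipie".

In each case the input is transformed by: delete the first 3 characters, then shift every letter 5 places backward in the alphabet (wrapping around).
Starting from "ejrhmmcipie": after the first operation, "hmmcipie"; after the second, "chhxdkdz".
(Check on "bravadog": → "vadog" → "qvyjb" ✓)

chhxdkdz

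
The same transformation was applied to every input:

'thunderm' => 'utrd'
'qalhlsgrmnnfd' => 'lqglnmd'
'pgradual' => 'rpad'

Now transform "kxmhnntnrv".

mktnr

Each output is the input with this applied: keep every other character starting from the first (positions 1st, 3rd, 5th, ...), then swap each adjacent pair of characters (1↔2, 3↔4, ...).
On "kxmhnntnrv": the first step gives "kmntr", and the second then gives "mktnr".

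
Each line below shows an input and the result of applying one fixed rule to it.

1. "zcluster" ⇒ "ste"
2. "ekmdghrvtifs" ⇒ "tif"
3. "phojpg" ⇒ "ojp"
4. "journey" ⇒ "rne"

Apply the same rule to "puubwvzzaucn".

In each case the input is transformed by: move the last character to the front, then keep only the last 3 characters.
"puubwvzzaucn" → "auc".

auc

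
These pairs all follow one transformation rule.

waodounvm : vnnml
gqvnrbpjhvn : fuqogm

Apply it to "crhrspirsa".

bgrhr

Each output is the input with this applied: keep every other character starting from the first (positions 1st, 3rd, 5th, ...), then shift every letter 1 place backward in the alphabet (wrapping around).
Starting from "crhrspirsa": after the first operation, "chsis"; after the second, "bgrhr".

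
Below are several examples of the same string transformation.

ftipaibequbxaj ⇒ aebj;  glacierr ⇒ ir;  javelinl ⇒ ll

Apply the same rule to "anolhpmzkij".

The pattern: move the first 2 characters to the end (rotate left by 2), then keep one character in every 3, starting at position 3 (positions 3rd, 6th, 9th, ...).
For "anolhpmzkij", step one produces "olhpmzkijan"; step two turns that into "hzj".

hzj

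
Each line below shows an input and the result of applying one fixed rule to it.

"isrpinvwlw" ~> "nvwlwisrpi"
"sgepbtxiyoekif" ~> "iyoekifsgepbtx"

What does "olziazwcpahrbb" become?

The rule is to swap the front and back halves of the string.
Applying that to "olziazwcpahrbb" gives "cpahrbbolziazw".

cpahrbbolziazw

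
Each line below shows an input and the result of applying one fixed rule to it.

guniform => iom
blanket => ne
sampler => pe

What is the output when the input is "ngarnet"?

re

The rule is to delete the first 2 characters, then keep every other character starting from the second (positions 2nd, 4th, 6th, ...).
Working it through for "ngarnet": intermediate "arnet", final "re".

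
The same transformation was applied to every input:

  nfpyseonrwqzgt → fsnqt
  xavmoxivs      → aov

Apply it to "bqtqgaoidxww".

The transformation: keep one character in every 3, starting at position 2 (positions 2nd, 5th, 8th, ...).
"bqtqgaoidxww" → "qgiw".

qgiw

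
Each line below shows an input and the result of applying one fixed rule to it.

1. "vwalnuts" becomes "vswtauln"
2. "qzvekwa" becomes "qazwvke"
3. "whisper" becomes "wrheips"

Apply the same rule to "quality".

What's happening: take characters alternately from the front and the back (1st, last, 2nd, 2nd-last, ...).
Doing the same to "quality": "qyutail".

qyutail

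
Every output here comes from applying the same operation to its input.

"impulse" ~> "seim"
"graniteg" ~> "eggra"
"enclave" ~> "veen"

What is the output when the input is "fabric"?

icf

Each output is the input with this applied: move the last 2 characters to the front (rotate right by 2), then delete the last 3 characters.
Applying both steps to "fabric": "icfabr", then "icf".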